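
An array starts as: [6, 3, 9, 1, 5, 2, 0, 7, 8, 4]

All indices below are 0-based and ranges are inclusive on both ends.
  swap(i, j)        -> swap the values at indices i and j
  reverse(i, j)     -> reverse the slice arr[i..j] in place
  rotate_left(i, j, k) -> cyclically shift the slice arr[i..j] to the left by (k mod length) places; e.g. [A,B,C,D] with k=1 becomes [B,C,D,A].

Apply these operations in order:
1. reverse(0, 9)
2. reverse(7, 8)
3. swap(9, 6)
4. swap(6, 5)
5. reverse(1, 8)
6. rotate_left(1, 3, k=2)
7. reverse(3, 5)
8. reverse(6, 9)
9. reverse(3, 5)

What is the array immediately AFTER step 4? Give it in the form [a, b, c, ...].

After 1 (reverse(0, 9)): [4, 8, 7, 0, 2, 5, 1, 9, 3, 6]
After 2 (reverse(7, 8)): [4, 8, 7, 0, 2, 5, 1, 3, 9, 6]
After 3 (swap(9, 6)): [4, 8, 7, 0, 2, 5, 6, 3, 9, 1]
After 4 (swap(6, 5)): [4, 8, 7, 0, 2, 6, 5, 3, 9, 1]

Answer: [4, 8, 7, 0, 2, 6, 5, 3, 9, 1]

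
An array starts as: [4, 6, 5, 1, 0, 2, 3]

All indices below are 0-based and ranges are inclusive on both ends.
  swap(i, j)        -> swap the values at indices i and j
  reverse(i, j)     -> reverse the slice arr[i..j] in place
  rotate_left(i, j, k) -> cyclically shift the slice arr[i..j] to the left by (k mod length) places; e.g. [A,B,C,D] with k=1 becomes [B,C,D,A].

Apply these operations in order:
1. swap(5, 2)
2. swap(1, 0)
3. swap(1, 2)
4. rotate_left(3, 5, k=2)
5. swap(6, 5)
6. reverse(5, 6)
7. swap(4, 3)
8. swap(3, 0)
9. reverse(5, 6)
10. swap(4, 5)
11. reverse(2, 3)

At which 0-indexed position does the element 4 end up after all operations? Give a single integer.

After 1 (swap(5, 2)): [4, 6, 2, 1, 0, 5, 3]
After 2 (swap(1, 0)): [6, 4, 2, 1, 0, 5, 3]
After 3 (swap(1, 2)): [6, 2, 4, 1, 0, 5, 3]
After 4 (rotate_left(3, 5, k=2)): [6, 2, 4, 5, 1, 0, 3]
After 5 (swap(6, 5)): [6, 2, 4, 5, 1, 3, 0]
After 6 (reverse(5, 6)): [6, 2, 4, 5, 1, 0, 3]
After 7 (swap(4, 3)): [6, 2, 4, 1, 5, 0, 3]
After 8 (swap(3, 0)): [1, 2, 4, 6, 5, 0, 3]
After 9 (reverse(5, 6)): [1, 2, 4, 6, 5, 3, 0]
After 10 (swap(4, 5)): [1, 2, 4, 6, 3, 5, 0]
After 11 (reverse(2, 3)): [1, 2, 6, 4, 3, 5, 0]

Answer: 3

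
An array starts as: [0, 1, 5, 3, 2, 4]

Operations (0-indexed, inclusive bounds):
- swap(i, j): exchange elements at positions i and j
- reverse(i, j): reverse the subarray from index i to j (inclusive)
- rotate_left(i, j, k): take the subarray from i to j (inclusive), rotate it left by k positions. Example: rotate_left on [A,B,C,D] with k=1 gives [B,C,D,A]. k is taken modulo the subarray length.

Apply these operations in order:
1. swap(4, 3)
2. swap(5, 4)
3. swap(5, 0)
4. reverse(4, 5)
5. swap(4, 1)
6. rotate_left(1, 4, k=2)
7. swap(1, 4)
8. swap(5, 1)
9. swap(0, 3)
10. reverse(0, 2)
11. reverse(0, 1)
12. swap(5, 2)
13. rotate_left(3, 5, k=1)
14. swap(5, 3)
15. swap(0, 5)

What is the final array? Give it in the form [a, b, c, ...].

Answer: [2, 1, 5, 3, 0, 4]

Derivation:
After 1 (swap(4, 3)): [0, 1, 5, 2, 3, 4]
After 2 (swap(5, 4)): [0, 1, 5, 2, 4, 3]
After 3 (swap(5, 0)): [3, 1, 5, 2, 4, 0]
After 4 (reverse(4, 5)): [3, 1, 5, 2, 0, 4]
After 5 (swap(4, 1)): [3, 0, 5, 2, 1, 4]
After 6 (rotate_left(1, 4, k=2)): [3, 2, 1, 0, 5, 4]
After 7 (swap(1, 4)): [3, 5, 1, 0, 2, 4]
After 8 (swap(5, 1)): [3, 4, 1, 0, 2, 5]
After 9 (swap(0, 3)): [0, 4, 1, 3, 2, 5]
After 10 (reverse(0, 2)): [1, 4, 0, 3, 2, 5]
After 11 (reverse(0, 1)): [4, 1, 0, 3, 2, 5]
After 12 (swap(5, 2)): [4, 1, 5, 3, 2, 0]
After 13 (rotate_left(3, 5, k=1)): [4, 1, 5, 2, 0, 3]
After 14 (swap(5, 3)): [4, 1, 5, 3, 0, 2]
After 15 (swap(0, 5)): [2, 1, 5, 3, 0, 4]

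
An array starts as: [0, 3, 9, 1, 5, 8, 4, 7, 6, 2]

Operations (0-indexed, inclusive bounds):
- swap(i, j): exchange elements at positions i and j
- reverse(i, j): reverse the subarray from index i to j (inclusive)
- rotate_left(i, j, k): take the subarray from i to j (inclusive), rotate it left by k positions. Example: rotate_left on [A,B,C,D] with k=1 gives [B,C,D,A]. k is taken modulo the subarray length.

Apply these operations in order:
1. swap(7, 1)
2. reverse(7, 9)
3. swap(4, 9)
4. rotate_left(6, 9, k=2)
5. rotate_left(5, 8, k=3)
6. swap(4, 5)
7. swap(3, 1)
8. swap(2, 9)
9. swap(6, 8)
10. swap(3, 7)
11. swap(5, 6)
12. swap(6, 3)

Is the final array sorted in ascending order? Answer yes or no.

After 1 (swap(7, 1)): [0, 7, 9, 1, 5, 8, 4, 3, 6, 2]
After 2 (reverse(7, 9)): [0, 7, 9, 1, 5, 8, 4, 2, 6, 3]
After 3 (swap(4, 9)): [0, 7, 9, 1, 3, 8, 4, 2, 6, 5]
After 4 (rotate_left(6, 9, k=2)): [0, 7, 9, 1, 3, 8, 6, 5, 4, 2]
After 5 (rotate_left(5, 8, k=3)): [0, 7, 9, 1, 3, 4, 8, 6, 5, 2]
After 6 (swap(4, 5)): [0, 7, 9, 1, 4, 3, 8, 6, 5, 2]
After 7 (swap(3, 1)): [0, 1, 9, 7, 4, 3, 8, 6, 5, 2]
After 8 (swap(2, 9)): [0, 1, 2, 7, 4, 3, 8, 6, 5, 9]
After 9 (swap(6, 8)): [0, 1, 2, 7, 4, 3, 5, 6, 8, 9]
After 10 (swap(3, 7)): [0, 1, 2, 6, 4, 3, 5, 7, 8, 9]
After 11 (swap(5, 6)): [0, 1, 2, 6, 4, 5, 3, 7, 8, 9]
After 12 (swap(6, 3)): [0, 1, 2, 3, 4, 5, 6, 7, 8, 9]

Answer: yes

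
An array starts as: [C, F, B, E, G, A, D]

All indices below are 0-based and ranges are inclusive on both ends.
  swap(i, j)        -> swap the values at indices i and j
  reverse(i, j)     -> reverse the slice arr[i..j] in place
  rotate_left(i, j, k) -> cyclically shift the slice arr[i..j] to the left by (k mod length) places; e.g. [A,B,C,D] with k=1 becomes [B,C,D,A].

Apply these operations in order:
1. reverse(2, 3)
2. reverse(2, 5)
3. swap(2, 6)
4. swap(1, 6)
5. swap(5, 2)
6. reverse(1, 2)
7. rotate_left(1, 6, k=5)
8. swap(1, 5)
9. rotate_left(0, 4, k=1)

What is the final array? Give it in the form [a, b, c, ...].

Answer: [B, E, A, G, C, F, D]

Derivation:
After 1 (reverse(2, 3)): [C, F, E, B, G, A, D]
After 2 (reverse(2, 5)): [C, F, A, G, B, E, D]
After 3 (swap(2, 6)): [C, F, D, G, B, E, A]
After 4 (swap(1, 6)): [C, A, D, G, B, E, F]
After 5 (swap(5, 2)): [C, A, E, G, B, D, F]
After 6 (reverse(1, 2)): [C, E, A, G, B, D, F]
After 7 (rotate_left(1, 6, k=5)): [C, F, E, A, G, B, D]
After 8 (swap(1, 5)): [C, B, E, A, G, F, D]
After 9 (rotate_left(0, 4, k=1)): [B, E, A, G, C, F, D]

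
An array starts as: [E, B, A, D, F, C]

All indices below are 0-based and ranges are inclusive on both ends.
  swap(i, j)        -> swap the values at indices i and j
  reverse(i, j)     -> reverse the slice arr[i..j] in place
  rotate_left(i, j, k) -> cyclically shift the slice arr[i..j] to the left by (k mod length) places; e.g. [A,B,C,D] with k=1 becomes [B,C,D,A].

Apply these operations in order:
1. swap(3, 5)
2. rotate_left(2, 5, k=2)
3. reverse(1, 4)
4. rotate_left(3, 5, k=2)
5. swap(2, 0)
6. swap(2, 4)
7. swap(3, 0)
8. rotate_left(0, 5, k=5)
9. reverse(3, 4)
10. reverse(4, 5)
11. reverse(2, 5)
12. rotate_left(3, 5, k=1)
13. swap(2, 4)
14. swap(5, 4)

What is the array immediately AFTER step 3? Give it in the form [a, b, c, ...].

Answer: [E, A, D, F, B, C]

Derivation:
After 1 (swap(3, 5)): [E, B, A, C, F, D]
After 2 (rotate_left(2, 5, k=2)): [E, B, F, D, A, C]
After 3 (reverse(1, 4)): [E, A, D, F, B, C]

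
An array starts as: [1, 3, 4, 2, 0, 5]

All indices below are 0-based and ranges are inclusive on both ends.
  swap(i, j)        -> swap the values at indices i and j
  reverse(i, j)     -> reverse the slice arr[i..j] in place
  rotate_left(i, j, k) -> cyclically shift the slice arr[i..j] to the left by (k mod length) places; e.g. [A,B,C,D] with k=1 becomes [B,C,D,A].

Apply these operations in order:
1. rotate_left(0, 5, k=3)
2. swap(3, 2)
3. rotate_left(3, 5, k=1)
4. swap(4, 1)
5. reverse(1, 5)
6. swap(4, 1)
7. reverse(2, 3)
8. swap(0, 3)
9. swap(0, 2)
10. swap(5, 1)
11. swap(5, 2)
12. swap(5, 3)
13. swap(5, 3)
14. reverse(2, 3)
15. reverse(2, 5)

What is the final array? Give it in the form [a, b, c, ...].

Answer: [3, 4, 0, 5, 1, 2]

Derivation:
After 1 (rotate_left(0, 5, k=3)): [2, 0, 5, 1, 3, 4]
After 2 (swap(3, 2)): [2, 0, 1, 5, 3, 4]
After 3 (rotate_left(3, 5, k=1)): [2, 0, 1, 3, 4, 5]
After 4 (swap(4, 1)): [2, 4, 1, 3, 0, 5]
After 5 (reverse(1, 5)): [2, 5, 0, 3, 1, 4]
After 6 (swap(4, 1)): [2, 1, 0, 3, 5, 4]
After 7 (reverse(2, 3)): [2, 1, 3, 0, 5, 4]
After 8 (swap(0, 3)): [0, 1, 3, 2, 5, 4]
After 9 (swap(0, 2)): [3, 1, 0, 2, 5, 4]
After 10 (swap(5, 1)): [3, 4, 0, 2, 5, 1]
After 11 (swap(5, 2)): [3, 4, 1, 2, 5, 0]
After 12 (swap(5, 3)): [3, 4, 1, 0, 5, 2]
After 13 (swap(5, 3)): [3, 4, 1, 2, 5, 0]
After 14 (reverse(2, 3)): [3, 4, 2, 1, 5, 0]
After 15 (reverse(2, 5)): [3, 4, 0, 5, 1, 2]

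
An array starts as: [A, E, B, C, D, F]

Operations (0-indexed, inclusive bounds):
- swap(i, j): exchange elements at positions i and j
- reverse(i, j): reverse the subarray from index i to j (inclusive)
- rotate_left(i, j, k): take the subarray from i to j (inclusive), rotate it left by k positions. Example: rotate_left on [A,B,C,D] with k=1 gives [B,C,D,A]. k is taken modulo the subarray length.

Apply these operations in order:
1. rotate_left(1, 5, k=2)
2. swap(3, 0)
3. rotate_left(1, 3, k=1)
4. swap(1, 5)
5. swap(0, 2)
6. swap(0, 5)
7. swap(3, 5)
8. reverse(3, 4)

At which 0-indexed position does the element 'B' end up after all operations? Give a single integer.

Answer: 1

Derivation:
After 1 (rotate_left(1, 5, k=2)): [A, C, D, F, E, B]
After 2 (swap(3, 0)): [F, C, D, A, E, B]
After 3 (rotate_left(1, 3, k=1)): [F, D, A, C, E, B]
After 4 (swap(1, 5)): [F, B, A, C, E, D]
After 5 (swap(0, 2)): [A, B, F, C, E, D]
After 6 (swap(0, 5)): [D, B, F, C, E, A]
After 7 (swap(3, 5)): [D, B, F, A, E, C]
After 8 (reverse(3, 4)): [D, B, F, E, A, C]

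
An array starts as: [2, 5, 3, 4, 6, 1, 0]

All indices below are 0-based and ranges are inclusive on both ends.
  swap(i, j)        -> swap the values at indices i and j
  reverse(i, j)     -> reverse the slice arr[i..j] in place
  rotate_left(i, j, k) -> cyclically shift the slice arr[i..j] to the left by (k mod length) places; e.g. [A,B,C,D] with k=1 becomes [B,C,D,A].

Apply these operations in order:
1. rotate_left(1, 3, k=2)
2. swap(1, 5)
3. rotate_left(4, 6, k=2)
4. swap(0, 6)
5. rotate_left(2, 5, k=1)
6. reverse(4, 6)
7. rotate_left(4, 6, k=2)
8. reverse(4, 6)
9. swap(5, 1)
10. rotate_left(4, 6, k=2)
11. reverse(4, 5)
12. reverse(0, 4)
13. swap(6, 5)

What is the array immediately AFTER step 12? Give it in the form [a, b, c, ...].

After 1 (rotate_left(1, 3, k=2)): [2, 4, 5, 3, 6, 1, 0]
After 2 (swap(1, 5)): [2, 1, 5, 3, 6, 4, 0]
After 3 (rotate_left(4, 6, k=2)): [2, 1, 5, 3, 0, 6, 4]
After 4 (swap(0, 6)): [4, 1, 5, 3, 0, 6, 2]
After 5 (rotate_left(2, 5, k=1)): [4, 1, 3, 0, 6, 5, 2]
After 6 (reverse(4, 6)): [4, 1, 3, 0, 2, 5, 6]
After 7 (rotate_left(4, 6, k=2)): [4, 1, 3, 0, 6, 2, 5]
After 8 (reverse(4, 6)): [4, 1, 3, 0, 5, 2, 6]
After 9 (swap(5, 1)): [4, 2, 3, 0, 5, 1, 6]
After 10 (rotate_left(4, 6, k=2)): [4, 2, 3, 0, 6, 5, 1]
After 11 (reverse(4, 5)): [4, 2, 3, 0, 5, 6, 1]
After 12 (reverse(0, 4)): [5, 0, 3, 2, 4, 6, 1]

Answer: [5, 0, 3, 2, 4, 6, 1]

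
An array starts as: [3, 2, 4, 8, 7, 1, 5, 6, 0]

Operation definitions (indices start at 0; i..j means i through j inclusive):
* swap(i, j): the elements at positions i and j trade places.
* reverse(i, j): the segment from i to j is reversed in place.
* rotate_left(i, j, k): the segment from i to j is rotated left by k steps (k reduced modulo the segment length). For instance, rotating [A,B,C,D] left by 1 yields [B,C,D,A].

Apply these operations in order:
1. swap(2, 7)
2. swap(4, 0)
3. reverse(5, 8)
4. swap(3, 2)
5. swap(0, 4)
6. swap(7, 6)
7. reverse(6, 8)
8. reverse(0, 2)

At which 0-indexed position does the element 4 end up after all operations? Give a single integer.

After 1 (swap(2, 7)): [3, 2, 6, 8, 7, 1, 5, 4, 0]
After 2 (swap(4, 0)): [7, 2, 6, 8, 3, 1, 5, 4, 0]
After 3 (reverse(5, 8)): [7, 2, 6, 8, 3, 0, 4, 5, 1]
After 4 (swap(3, 2)): [7, 2, 8, 6, 3, 0, 4, 5, 1]
After 5 (swap(0, 4)): [3, 2, 8, 6, 7, 0, 4, 5, 1]
After 6 (swap(7, 6)): [3, 2, 8, 6, 7, 0, 5, 4, 1]
After 7 (reverse(6, 8)): [3, 2, 8, 6, 7, 0, 1, 4, 5]
After 8 (reverse(0, 2)): [8, 2, 3, 6, 7, 0, 1, 4, 5]

Answer: 7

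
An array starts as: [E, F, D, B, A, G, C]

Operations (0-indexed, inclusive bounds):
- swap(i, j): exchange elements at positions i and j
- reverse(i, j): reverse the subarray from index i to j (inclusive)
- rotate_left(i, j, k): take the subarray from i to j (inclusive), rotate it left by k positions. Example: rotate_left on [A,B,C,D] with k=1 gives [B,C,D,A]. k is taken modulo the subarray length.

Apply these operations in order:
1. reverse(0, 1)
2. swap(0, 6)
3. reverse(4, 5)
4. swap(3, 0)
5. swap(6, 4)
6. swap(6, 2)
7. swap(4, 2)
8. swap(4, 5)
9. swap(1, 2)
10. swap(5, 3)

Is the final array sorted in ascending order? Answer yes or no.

After 1 (reverse(0, 1)): [F, E, D, B, A, G, C]
After 2 (swap(0, 6)): [C, E, D, B, A, G, F]
After 3 (reverse(4, 5)): [C, E, D, B, G, A, F]
After 4 (swap(3, 0)): [B, E, D, C, G, A, F]
After 5 (swap(6, 4)): [B, E, D, C, F, A, G]
After 6 (swap(6, 2)): [B, E, G, C, F, A, D]
After 7 (swap(4, 2)): [B, E, F, C, G, A, D]
After 8 (swap(4, 5)): [B, E, F, C, A, G, D]
After 9 (swap(1, 2)): [B, F, E, C, A, G, D]
After 10 (swap(5, 3)): [B, F, E, G, A, C, D]

Answer: no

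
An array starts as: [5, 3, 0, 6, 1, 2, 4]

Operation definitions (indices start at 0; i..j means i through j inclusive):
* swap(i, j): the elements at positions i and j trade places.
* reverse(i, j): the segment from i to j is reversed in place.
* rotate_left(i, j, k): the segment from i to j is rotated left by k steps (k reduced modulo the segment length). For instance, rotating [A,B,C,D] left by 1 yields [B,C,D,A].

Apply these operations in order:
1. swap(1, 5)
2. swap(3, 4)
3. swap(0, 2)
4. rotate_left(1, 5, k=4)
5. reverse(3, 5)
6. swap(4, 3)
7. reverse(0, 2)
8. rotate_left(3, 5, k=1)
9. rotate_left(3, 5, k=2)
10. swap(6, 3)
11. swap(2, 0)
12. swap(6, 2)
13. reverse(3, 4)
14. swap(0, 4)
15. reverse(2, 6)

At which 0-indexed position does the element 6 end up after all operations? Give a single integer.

Answer: 5

Derivation:
After 1 (swap(1, 5)): [5, 2, 0, 6, 1, 3, 4]
After 2 (swap(3, 4)): [5, 2, 0, 1, 6, 3, 4]
After 3 (swap(0, 2)): [0, 2, 5, 1, 6, 3, 4]
After 4 (rotate_left(1, 5, k=4)): [0, 3, 2, 5, 1, 6, 4]
After 5 (reverse(3, 5)): [0, 3, 2, 6, 1, 5, 4]
After 6 (swap(4, 3)): [0, 3, 2, 1, 6, 5, 4]
After 7 (reverse(0, 2)): [2, 3, 0, 1, 6, 5, 4]
After 8 (rotate_left(3, 5, k=1)): [2, 3, 0, 6, 5, 1, 4]
After 9 (rotate_left(3, 5, k=2)): [2, 3, 0, 1, 6, 5, 4]
After 10 (swap(6, 3)): [2, 3, 0, 4, 6, 5, 1]
After 11 (swap(2, 0)): [0, 3, 2, 4, 6, 5, 1]
After 12 (swap(6, 2)): [0, 3, 1, 4, 6, 5, 2]
After 13 (reverse(3, 4)): [0, 3, 1, 6, 4, 5, 2]
After 14 (swap(0, 4)): [4, 3, 1, 6, 0, 5, 2]
After 15 (reverse(2, 6)): [4, 3, 2, 5, 0, 6, 1]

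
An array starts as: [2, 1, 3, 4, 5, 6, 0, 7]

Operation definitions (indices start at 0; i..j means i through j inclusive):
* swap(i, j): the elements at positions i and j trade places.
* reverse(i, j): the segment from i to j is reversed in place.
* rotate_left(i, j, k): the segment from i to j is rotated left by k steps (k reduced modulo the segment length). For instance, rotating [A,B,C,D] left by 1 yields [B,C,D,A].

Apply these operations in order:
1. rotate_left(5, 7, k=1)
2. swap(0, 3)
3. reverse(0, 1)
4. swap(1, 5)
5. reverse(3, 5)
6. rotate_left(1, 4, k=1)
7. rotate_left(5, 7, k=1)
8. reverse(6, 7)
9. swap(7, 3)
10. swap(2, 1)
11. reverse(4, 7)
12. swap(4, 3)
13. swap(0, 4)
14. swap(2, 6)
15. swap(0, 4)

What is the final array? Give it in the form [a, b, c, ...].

After 1 (rotate_left(5, 7, k=1)): [2, 1, 3, 4, 5, 0, 7, 6]
After 2 (swap(0, 3)): [4, 1, 3, 2, 5, 0, 7, 6]
After 3 (reverse(0, 1)): [1, 4, 3, 2, 5, 0, 7, 6]
After 4 (swap(1, 5)): [1, 0, 3, 2, 5, 4, 7, 6]
After 5 (reverse(3, 5)): [1, 0, 3, 4, 5, 2, 7, 6]
After 6 (rotate_left(1, 4, k=1)): [1, 3, 4, 5, 0, 2, 7, 6]
After 7 (rotate_left(5, 7, k=1)): [1, 3, 4, 5, 0, 7, 6, 2]
After 8 (reverse(6, 7)): [1, 3, 4, 5, 0, 7, 2, 6]
After 9 (swap(7, 3)): [1, 3, 4, 6, 0, 7, 2, 5]
After 10 (swap(2, 1)): [1, 4, 3, 6, 0, 7, 2, 5]
After 11 (reverse(4, 7)): [1, 4, 3, 6, 5, 2, 7, 0]
After 12 (swap(4, 3)): [1, 4, 3, 5, 6, 2, 7, 0]
After 13 (swap(0, 4)): [6, 4, 3, 5, 1, 2, 7, 0]
After 14 (swap(2, 6)): [6, 4, 7, 5, 1, 2, 3, 0]
After 15 (swap(0, 4)): [1, 4, 7, 5, 6, 2, 3, 0]

Answer: [1, 4, 7, 5, 6, 2, 3, 0]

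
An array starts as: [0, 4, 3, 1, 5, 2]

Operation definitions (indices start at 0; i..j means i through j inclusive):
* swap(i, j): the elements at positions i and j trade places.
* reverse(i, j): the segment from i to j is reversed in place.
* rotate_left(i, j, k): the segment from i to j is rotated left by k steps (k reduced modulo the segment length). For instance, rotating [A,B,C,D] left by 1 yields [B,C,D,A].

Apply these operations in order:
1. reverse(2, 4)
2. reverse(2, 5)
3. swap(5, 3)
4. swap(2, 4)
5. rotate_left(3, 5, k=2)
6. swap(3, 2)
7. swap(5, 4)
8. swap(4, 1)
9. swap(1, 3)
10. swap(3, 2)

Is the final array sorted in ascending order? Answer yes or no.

After 1 (reverse(2, 4)): [0, 4, 5, 1, 3, 2]
After 2 (reverse(2, 5)): [0, 4, 2, 3, 1, 5]
After 3 (swap(5, 3)): [0, 4, 2, 5, 1, 3]
After 4 (swap(2, 4)): [0, 4, 1, 5, 2, 3]
After 5 (rotate_left(3, 5, k=2)): [0, 4, 1, 3, 5, 2]
After 6 (swap(3, 2)): [0, 4, 3, 1, 5, 2]
After 7 (swap(5, 4)): [0, 4, 3, 1, 2, 5]
After 8 (swap(4, 1)): [0, 2, 3, 1, 4, 5]
After 9 (swap(1, 3)): [0, 1, 3, 2, 4, 5]
After 10 (swap(3, 2)): [0, 1, 2, 3, 4, 5]

Answer: yes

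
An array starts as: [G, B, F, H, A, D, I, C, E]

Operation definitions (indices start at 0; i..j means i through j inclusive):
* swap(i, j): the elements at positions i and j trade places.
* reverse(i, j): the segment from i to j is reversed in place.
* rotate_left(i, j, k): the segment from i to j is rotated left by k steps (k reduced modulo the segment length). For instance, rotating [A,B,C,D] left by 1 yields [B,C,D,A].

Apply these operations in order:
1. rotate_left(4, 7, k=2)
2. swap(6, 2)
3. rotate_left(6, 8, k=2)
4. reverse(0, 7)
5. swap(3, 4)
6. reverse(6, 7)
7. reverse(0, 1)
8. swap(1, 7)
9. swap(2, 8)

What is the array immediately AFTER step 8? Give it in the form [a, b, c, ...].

Answer: [E, B, C, H, I, A, G, F, D]

Derivation:
After 1 (rotate_left(4, 7, k=2)): [G, B, F, H, I, C, A, D, E]
After 2 (swap(6, 2)): [G, B, A, H, I, C, F, D, E]
After 3 (rotate_left(6, 8, k=2)): [G, B, A, H, I, C, E, F, D]
After 4 (reverse(0, 7)): [F, E, C, I, H, A, B, G, D]
After 5 (swap(3, 4)): [F, E, C, H, I, A, B, G, D]
After 6 (reverse(6, 7)): [F, E, C, H, I, A, G, B, D]
After 7 (reverse(0, 1)): [E, F, C, H, I, A, G, B, D]
After 8 (swap(1, 7)): [E, B, C, H, I, A, G, F, D]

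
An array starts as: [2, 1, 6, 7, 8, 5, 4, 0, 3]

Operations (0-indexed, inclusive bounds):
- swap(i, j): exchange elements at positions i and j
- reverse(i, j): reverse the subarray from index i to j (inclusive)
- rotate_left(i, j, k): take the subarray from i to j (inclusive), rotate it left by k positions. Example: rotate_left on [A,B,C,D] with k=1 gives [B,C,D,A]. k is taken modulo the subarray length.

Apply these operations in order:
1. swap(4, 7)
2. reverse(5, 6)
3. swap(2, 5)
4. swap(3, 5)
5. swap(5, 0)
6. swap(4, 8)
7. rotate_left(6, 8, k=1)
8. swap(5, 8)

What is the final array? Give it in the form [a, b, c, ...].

After 1 (swap(4, 7)): [2, 1, 6, 7, 0, 5, 4, 8, 3]
After 2 (reverse(5, 6)): [2, 1, 6, 7, 0, 4, 5, 8, 3]
After 3 (swap(2, 5)): [2, 1, 4, 7, 0, 6, 5, 8, 3]
After 4 (swap(3, 5)): [2, 1, 4, 6, 0, 7, 5, 8, 3]
After 5 (swap(5, 0)): [7, 1, 4, 6, 0, 2, 5, 8, 3]
After 6 (swap(4, 8)): [7, 1, 4, 6, 3, 2, 5, 8, 0]
After 7 (rotate_left(6, 8, k=1)): [7, 1, 4, 6, 3, 2, 8, 0, 5]
After 8 (swap(5, 8)): [7, 1, 4, 6, 3, 5, 8, 0, 2]

Answer: [7, 1, 4, 6, 3, 5, 8, 0, 2]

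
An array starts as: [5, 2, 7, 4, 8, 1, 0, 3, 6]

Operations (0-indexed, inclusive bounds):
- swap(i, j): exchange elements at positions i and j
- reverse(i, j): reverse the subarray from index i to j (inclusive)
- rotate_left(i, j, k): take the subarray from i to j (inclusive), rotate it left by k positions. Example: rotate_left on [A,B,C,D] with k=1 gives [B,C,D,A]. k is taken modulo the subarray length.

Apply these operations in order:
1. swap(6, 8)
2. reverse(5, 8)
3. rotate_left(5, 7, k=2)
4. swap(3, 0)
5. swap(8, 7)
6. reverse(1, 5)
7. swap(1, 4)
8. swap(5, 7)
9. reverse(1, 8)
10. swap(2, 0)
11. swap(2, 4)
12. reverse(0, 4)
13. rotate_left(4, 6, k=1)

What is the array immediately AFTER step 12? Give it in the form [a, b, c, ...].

Answer: [4, 0, 1, 3, 2, 6, 5, 8, 7]

Derivation:
After 1 (swap(6, 8)): [5, 2, 7, 4, 8, 1, 6, 3, 0]
After 2 (reverse(5, 8)): [5, 2, 7, 4, 8, 0, 3, 6, 1]
After 3 (rotate_left(5, 7, k=2)): [5, 2, 7, 4, 8, 6, 0, 3, 1]
After 4 (swap(3, 0)): [4, 2, 7, 5, 8, 6, 0, 3, 1]
After 5 (swap(8, 7)): [4, 2, 7, 5, 8, 6, 0, 1, 3]
After 6 (reverse(1, 5)): [4, 6, 8, 5, 7, 2, 0, 1, 3]
After 7 (swap(1, 4)): [4, 7, 8, 5, 6, 2, 0, 1, 3]
After 8 (swap(5, 7)): [4, 7, 8, 5, 6, 1, 0, 2, 3]
After 9 (reverse(1, 8)): [4, 3, 2, 0, 1, 6, 5, 8, 7]
After 10 (swap(2, 0)): [2, 3, 4, 0, 1, 6, 5, 8, 7]
After 11 (swap(2, 4)): [2, 3, 1, 0, 4, 6, 5, 8, 7]
After 12 (reverse(0, 4)): [4, 0, 1, 3, 2, 6, 5, 8, 7]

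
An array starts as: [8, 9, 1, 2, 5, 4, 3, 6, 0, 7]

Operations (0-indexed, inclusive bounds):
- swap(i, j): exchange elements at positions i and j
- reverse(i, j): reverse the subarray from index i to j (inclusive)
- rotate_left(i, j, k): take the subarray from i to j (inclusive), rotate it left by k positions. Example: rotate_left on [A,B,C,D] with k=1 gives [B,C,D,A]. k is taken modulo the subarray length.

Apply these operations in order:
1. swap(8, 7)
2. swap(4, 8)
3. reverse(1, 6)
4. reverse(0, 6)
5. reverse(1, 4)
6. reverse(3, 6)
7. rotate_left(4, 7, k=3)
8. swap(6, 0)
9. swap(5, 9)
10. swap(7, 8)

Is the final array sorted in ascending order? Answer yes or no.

Answer: no

Derivation:
After 1 (swap(8, 7)): [8, 9, 1, 2, 5, 4, 3, 0, 6, 7]
After 2 (swap(4, 8)): [8, 9, 1, 2, 6, 4, 3, 0, 5, 7]
After 3 (reverse(1, 6)): [8, 3, 4, 6, 2, 1, 9, 0, 5, 7]
After 4 (reverse(0, 6)): [9, 1, 2, 6, 4, 3, 8, 0, 5, 7]
After 5 (reverse(1, 4)): [9, 4, 6, 2, 1, 3, 8, 0, 5, 7]
After 6 (reverse(3, 6)): [9, 4, 6, 8, 3, 1, 2, 0, 5, 7]
After 7 (rotate_left(4, 7, k=3)): [9, 4, 6, 8, 0, 3, 1, 2, 5, 7]
After 8 (swap(6, 0)): [1, 4, 6, 8, 0, 3, 9, 2, 5, 7]
After 9 (swap(5, 9)): [1, 4, 6, 8, 0, 7, 9, 2, 5, 3]
After 10 (swap(7, 8)): [1, 4, 6, 8, 0, 7, 9, 5, 2, 3]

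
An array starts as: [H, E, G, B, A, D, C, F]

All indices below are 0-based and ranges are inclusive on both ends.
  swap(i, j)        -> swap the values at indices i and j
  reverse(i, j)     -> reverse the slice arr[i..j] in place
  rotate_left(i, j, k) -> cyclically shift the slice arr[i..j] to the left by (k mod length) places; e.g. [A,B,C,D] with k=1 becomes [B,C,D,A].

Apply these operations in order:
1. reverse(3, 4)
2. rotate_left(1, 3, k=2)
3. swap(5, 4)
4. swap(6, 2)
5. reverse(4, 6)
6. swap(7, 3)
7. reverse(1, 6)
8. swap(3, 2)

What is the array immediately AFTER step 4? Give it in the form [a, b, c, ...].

After 1 (reverse(3, 4)): [H, E, G, A, B, D, C, F]
After 2 (rotate_left(1, 3, k=2)): [H, A, E, G, B, D, C, F]
After 3 (swap(5, 4)): [H, A, E, G, D, B, C, F]
After 4 (swap(6, 2)): [H, A, C, G, D, B, E, F]

Answer: [H, A, C, G, D, B, E, F]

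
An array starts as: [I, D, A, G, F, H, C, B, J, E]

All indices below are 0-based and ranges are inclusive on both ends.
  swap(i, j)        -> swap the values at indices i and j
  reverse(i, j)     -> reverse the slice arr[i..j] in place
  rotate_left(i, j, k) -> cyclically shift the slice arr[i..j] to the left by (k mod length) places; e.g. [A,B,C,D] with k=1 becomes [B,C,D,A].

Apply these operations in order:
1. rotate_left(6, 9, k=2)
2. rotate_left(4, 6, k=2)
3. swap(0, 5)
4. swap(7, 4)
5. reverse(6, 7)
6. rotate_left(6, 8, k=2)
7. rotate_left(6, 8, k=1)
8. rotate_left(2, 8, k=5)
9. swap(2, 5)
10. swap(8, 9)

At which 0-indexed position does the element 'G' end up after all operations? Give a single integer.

Answer: 2

Derivation:
After 1 (rotate_left(6, 9, k=2)): [I, D, A, G, F, H, J, E, C, B]
After 2 (rotate_left(4, 6, k=2)): [I, D, A, G, J, F, H, E, C, B]
After 3 (swap(0, 5)): [F, D, A, G, J, I, H, E, C, B]
After 4 (swap(7, 4)): [F, D, A, G, E, I, H, J, C, B]
After 5 (reverse(6, 7)): [F, D, A, G, E, I, J, H, C, B]
After 6 (rotate_left(6, 8, k=2)): [F, D, A, G, E, I, C, J, H, B]
After 7 (rotate_left(6, 8, k=1)): [F, D, A, G, E, I, J, H, C, B]
After 8 (rotate_left(2, 8, k=5)): [F, D, H, C, A, G, E, I, J, B]
After 9 (swap(2, 5)): [F, D, G, C, A, H, E, I, J, B]
After 10 (swap(8, 9)): [F, D, G, C, A, H, E, I, B, J]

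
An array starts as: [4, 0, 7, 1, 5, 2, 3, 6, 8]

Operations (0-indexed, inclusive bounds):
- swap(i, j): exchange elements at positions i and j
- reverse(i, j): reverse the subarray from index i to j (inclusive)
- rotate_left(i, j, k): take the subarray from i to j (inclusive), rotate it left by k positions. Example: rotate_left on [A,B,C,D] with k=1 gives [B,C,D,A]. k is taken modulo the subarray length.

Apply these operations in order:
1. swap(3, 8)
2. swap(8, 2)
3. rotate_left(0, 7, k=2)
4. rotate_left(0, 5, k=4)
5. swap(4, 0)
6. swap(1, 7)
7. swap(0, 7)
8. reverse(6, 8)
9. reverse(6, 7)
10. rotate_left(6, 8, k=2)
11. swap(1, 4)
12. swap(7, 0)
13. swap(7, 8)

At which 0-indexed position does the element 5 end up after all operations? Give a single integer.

Answer: 0

Derivation:
After 1 (swap(3, 8)): [4, 0, 7, 8, 5, 2, 3, 6, 1]
After 2 (swap(8, 2)): [4, 0, 1, 8, 5, 2, 3, 6, 7]
After 3 (rotate_left(0, 7, k=2)): [1, 8, 5, 2, 3, 6, 4, 0, 7]
After 4 (rotate_left(0, 5, k=4)): [3, 6, 1, 8, 5, 2, 4, 0, 7]
After 5 (swap(4, 0)): [5, 6, 1, 8, 3, 2, 4, 0, 7]
After 6 (swap(1, 7)): [5, 0, 1, 8, 3, 2, 4, 6, 7]
After 7 (swap(0, 7)): [6, 0, 1, 8, 3, 2, 4, 5, 7]
After 8 (reverse(6, 8)): [6, 0, 1, 8, 3, 2, 7, 5, 4]
After 9 (reverse(6, 7)): [6, 0, 1, 8, 3, 2, 5, 7, 4]
After 10 (rotate_left(6, 8, k=2)): [6, 0, 1, 8, 3, 2, 4, 5, 7]
After 11 (swap(1, 4)): [6, 3, 1, 8, 0, 2, 4, 5, 7]
After 12 (swap(7, 0)): [5, 3, 1, 8, 0, 2, 4, 6, 7]
After 13 (swap(7, 8)): [5, 3, 1, 8, 0, 2, 4, 7, 6]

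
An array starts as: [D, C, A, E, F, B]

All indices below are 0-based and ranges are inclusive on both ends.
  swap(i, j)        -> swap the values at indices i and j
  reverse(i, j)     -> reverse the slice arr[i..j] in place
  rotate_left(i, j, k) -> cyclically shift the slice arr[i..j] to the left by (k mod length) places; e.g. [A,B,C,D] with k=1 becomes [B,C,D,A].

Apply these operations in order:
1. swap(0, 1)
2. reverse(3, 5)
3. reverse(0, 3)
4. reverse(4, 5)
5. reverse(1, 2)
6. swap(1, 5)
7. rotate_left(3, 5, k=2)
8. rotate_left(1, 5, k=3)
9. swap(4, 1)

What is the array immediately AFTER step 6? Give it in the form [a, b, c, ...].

After 1 (swap(0, 1)): [C, D, A, E, F, B]
After 2 (reverse(3, 5)): [C, D, A, B, F, E]
After 3 (reverse(0, 3)): [B, A, D, C, F, E]
After 4 (reverse(4, 5)): [B, A, D, C, E, F]
After 5 (reverse(1, 2)): [B, D, A, C, E, F]
After 6 (swap(1, 5)): [B, F, A, C, E, D]

Answer: [B, F, A, C, E, D]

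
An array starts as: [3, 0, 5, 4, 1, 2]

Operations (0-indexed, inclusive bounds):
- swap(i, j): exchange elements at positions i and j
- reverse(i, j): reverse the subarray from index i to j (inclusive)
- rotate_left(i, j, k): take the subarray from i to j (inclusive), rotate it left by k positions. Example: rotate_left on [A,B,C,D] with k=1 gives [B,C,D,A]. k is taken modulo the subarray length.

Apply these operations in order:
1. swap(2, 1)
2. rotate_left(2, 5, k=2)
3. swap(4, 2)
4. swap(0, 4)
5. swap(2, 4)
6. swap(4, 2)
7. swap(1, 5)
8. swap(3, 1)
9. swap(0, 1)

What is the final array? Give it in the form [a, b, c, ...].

Answer: [2, 1, 0, 4, 3, 5]

Derivation:
After 1 (swap(2, 1)): [3, 5, 0, 4, 1, 2]
After 2 (rotate_left(2, 5, k=2)): [3, 5, 1, 2, 0, 4]
After 3 (swap(4, 2)): [3, 5, 0, 2, 1, 4]
After 4 (swap(0, 4)): [1, 5, 0, 2, 3, 4]
After 5 (swap(2, 4)): [1, 5, 3, 2, 0, 4]
After 6 (swap(4, 2)): [1, 5, 0, 2, 3, 4]
After 7 (swap(1, 5)): [1, 4, 0, 2, 3, 5]
After 8 (swap(3, 1)): [1, 2, 0, 4, 3, 5]
After 9 (swap(0, 1)): [2, 1, 0, 4, 3, 5]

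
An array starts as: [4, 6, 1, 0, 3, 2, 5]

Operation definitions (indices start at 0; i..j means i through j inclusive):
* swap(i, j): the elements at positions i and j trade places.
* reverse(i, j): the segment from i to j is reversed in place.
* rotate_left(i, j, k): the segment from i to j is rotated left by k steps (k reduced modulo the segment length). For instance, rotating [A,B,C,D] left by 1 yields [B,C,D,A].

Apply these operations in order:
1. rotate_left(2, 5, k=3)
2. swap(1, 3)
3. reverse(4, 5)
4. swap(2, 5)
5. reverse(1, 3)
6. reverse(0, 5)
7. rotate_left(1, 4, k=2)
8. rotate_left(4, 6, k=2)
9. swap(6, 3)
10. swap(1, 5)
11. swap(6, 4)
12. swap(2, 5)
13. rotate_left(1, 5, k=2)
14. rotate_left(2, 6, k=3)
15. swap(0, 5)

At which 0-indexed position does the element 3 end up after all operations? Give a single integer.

Answer: 4

Derivation:
After 1 (rotate_left(2, 5, k=3)): [4, 6, 2, 1, 0, 3, 5]
After 2 (swap(1, 3)): [4, 1, 2, 6, 0, 3, 5]
After 3 (reverse(4, 5)): [4, 1, 2, 6, 3, 0, 5]
After 4 (swap(2, 5)): [4, 1, 0, 6, 3, 2, 5]
After 5 (reverse(1, 3)): [4, 6, 0, 1, 3, 2, 5]
After 6 (reverse(0, 5)): [2, 3, 1, 0, 6, 4, 5]
After 7 (rotate_left(1, 4, k=2)): [2, 0, 6, 3, 1, 4, 5]
After 8 (rotate_left(4, 6, k=2)): [2, 0, 6, 3, 5, 1, 4]
After 9 (swap(6, 3)): [2, 0, 6, 4, 5, 1, 3]
After 10 (swap(1, 5)): [2, 1, 6, 4, 5, 0, 3]
After 11 (swap(6, 4)): [2, 1, 6, 4, 3, 0, 5]
After 12 (swap(2, 5)): [2, 1, 0, 4, 3, 6, 5]
After 13 (rotate_left(1, 5, k=2)): [2, 4, 3, 6, 1, 0, 5]
After 14 (rotate_left(2, 6, k=3)): [2, 4, 0, 5, 3, 6, 1]
After 15 (swap(0, 5)): [6, 4, 0, 5, 3, 2, 1]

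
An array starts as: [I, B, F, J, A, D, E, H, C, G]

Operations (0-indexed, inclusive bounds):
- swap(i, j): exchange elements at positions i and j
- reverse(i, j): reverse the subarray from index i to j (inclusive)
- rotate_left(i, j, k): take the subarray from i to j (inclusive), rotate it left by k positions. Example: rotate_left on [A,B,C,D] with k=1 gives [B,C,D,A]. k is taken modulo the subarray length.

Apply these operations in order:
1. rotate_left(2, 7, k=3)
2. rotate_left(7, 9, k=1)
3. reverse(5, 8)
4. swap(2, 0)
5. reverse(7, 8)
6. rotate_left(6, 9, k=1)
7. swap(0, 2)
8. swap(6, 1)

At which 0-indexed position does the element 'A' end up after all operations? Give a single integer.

Answer: 8

Derivation:
After 1 (rotate_left(2, 7, k=3)): [I, B, D, E, H, F, J, A, C, G]
After 2 (rotate_left(7, 9, k=1)): [I, B, D, E, H, F, J, C, G, A]
After 3 (reverse(5, 8)): [I, B, D, E, H, G, C, J, F, A]
After 4 (swap(2, 0)): [D, B, I, E, H, G, C, J, F, A]
After 5 (reverse(7, 8)): [D, B, I, E, H, G, C, F, J, A]
After 6 (rotate_left(6, 9, k=1)): [D, B, I, E, H, G, F, J, A, C]
After 7 (swap(0, 2)): [I, B, D, E, H, G, F, J, A, C]
After 8 (swap(6, 1)): [I, F, D, E, H, G, B, J, A, C]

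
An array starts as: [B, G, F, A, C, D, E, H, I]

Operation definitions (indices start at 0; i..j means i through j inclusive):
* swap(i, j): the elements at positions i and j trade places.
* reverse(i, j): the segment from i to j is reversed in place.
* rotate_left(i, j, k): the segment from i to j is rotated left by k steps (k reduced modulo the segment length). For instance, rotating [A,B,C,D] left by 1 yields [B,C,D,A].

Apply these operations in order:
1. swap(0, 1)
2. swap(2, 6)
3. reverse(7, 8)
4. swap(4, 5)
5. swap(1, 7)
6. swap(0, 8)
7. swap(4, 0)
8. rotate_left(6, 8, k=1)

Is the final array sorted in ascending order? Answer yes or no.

After 1 (swap(0, 1)): [G, B, F, A, C, D, E, H, I]
After 2 (swap(2, 6)): [G, B, E, A, C, D, F, H, I]
After 3 (reverse(7, 8)): [G, B, E, A, C, D, F, I, H]
After 4 (swap(4, 5)): [G, B, E, A, D, C, F, I, H]
After 5 (swap(1, 7)): [G, I, E, A, D, C, F, B, H]
After 6 (swap(0, 8)): [H, I, E, A, D, C, F, B, G]
After 7 (swap(4, 0)): [D, I, E, A, H, C, F, B, G]
After 8 (rotate_left(6, 8, k=1)): [D, I, E, A, H, C, B, G, F]

Answer: no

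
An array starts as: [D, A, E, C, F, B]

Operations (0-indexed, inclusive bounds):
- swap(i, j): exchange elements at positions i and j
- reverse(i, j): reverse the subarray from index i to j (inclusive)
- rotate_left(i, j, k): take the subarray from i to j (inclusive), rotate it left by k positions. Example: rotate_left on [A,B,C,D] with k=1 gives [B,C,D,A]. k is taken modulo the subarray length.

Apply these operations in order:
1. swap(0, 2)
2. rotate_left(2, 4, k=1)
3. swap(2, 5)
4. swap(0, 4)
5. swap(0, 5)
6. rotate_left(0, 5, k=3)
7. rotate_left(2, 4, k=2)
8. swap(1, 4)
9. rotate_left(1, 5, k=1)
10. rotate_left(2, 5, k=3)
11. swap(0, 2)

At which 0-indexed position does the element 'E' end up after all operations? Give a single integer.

After 1 (swap(0, 2)): [E, A, D, C, F, B]
After 2 (rotate_left(2, 4, k=1)): [E, A, C, F, D, B]
After 3 (swap(2, 5)): [E, A, B, F, D, C]
After 4 (swap(0, 4)): [D, A, B, F, E, C]
After 5 (swap(0, 5)): [C, A, B, F, E, D]
After 6 (rotate_left(0, 5, k=3)): [F, E, D, C, A, B]
After 7 (rotate_left(2, 4, k=2)): [F, E, A, D, C, B]
After 8 (swap(1, 4)): [F, C, A, D, E, B]
After 9 (rotate_left(1, 5, k=1)): [F, A, D, E, B, C]
After 10 (rotate_left(2, 5, k=3)): [F, A, C, D, E, B]
After 11 (swap(0, 2)): [C, A, F, D, E, B]

Answer: 4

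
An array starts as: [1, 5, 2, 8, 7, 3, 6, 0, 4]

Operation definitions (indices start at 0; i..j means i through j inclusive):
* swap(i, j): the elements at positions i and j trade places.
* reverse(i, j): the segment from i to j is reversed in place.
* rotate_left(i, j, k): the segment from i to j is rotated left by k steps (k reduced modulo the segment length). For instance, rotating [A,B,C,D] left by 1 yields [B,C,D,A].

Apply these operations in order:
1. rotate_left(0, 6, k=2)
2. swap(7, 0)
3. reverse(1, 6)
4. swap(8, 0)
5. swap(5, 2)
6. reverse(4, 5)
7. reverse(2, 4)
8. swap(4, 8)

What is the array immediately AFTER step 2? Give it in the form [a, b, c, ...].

After 1 (rotate_left(0, 6, k=2)): [2, 8, 7, 3, 6, 1, 5, 0, 4]
After 2 (swap(7, 0)): [0, 8, 7, 3, 6, 1, 5, 2, 4]

Answer: [0, 8, 7, 3, 6, 1, 5, 2, 4]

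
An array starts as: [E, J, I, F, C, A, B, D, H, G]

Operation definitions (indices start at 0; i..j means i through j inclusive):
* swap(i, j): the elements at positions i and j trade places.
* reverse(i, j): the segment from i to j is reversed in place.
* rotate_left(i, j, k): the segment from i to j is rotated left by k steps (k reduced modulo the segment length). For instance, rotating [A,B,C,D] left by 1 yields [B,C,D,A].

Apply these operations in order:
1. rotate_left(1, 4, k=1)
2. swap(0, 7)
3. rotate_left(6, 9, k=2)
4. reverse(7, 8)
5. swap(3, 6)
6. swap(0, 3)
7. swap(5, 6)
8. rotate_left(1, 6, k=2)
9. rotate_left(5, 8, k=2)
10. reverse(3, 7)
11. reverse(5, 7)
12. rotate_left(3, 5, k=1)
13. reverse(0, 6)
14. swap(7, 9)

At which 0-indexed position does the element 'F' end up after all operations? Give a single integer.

Answer: 8

Derivation:
After 1 (rotate_left(1, 4, k=1)): [E, I, F, C, J, A, B, D, H, G]
After 2 (swap(0, 7)): [D, I, F, C, J, A, B, E, H, G]
After 3 (rotate_left(6, 9, k=2)): [D, I, F, C, J, A, H, G, B, E]
After 4 (reverse(7, 8)): [D, I, F, C, J, A, H, B, G, E]
After 5 (swap(3, 6)): [D, I, F, H, J, A, C, B, G, E]
After 6 (swap(0, 3)): [H, I, F, D, J, A, C, B, G, E]
After 7 (swap(5, 6)): [H, I, F, D, J, C, A, B, G, E]
After 8 (rotate_left(1, 6, k=2)): [H, D, J, C, A, I, F, B, G, E]
After 9 (rotate_left(5, 8, k=2)): [H, D, J, C, A, B, G, I, F, E]
After 10 (reverse(3, 7)): [H, D, J, I, G, B, A, C, F, E]
After 11 (reverse(5, 7)): [H, D, J, I, G, C, A, B, F, E]
After 12 (rotate_left(3, 5, k=1)): [H, D, J, G, C, I, A, B, F, E]
After 13 (reverse(0, 6)): [A, I, C, G, J, D, H, B, F, E]
After 14 (swap(7, 9)): [A, I, C, G, J, D, H, E, F, B]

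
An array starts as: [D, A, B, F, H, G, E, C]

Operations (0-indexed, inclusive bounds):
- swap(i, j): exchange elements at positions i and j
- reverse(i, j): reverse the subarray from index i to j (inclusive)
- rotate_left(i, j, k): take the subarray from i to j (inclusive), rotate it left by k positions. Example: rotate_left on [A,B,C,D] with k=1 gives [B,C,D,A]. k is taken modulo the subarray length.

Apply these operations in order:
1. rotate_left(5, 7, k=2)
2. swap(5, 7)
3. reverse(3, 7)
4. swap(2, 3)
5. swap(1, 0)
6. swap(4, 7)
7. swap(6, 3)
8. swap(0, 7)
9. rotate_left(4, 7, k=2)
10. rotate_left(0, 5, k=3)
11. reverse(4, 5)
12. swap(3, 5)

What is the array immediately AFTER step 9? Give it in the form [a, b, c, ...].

After 1 (rotate_left(5, 7, k=2)): [D, A, B, F, H, C, G, E]
After 2 (swap(5, 7)): [D, A, B, F, H, E, G, C]
After 3 (reverse(3, 7)): [D, A, B, C, G, E, H, F]
After 4 (swap(2, 3)): [D, A, C, B, G, E, H, F]
After 5 (swap(1, 0)): [A, D, C, B, G, E, H, F]
After 6 (swap(4, 7)): [A, D, C, B, F, E, H, G]
After 7 (swap(6, 3)): [A, D, C, H, F, E, B, G]
After 8 (swap(0, 7)): [G, D, C, H, F, E, B, A]
After 9 (rotate_left(4, 7, k=2)): [G, D, C, H, B, A, F, E]

Answer: [G, D, C, H, B, A, F, E]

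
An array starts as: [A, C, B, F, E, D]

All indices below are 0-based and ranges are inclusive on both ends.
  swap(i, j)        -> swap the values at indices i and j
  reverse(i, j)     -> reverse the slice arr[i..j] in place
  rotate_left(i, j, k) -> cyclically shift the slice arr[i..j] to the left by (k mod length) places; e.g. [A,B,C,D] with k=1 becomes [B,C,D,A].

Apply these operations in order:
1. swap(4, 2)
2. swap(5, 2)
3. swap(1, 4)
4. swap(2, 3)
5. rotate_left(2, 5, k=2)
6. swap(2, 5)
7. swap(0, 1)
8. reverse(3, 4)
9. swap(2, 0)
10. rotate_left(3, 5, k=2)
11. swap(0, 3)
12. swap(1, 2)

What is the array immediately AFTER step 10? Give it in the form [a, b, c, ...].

After 1 (swap(4, 2)): [A, C, E, F, B, D]
After 2 (swap(5, 2)): [A, C, D, F, B, E]
After 3 (swap(1, 4)): [A, B, D, F, C, E]
After 4 (swap(2, 3)): [A, B, F, D, C, E]
After 5 (rotate_left(2, 5, k=2)): [A, B, C, E, F, D]
After 6 (swap(2, 5)): [A, B, D, E, F, C]
After 7 (swap(0, 1)): [B, A, D, E, F, C]
After 8 (reverse(3, 4)): [B, A, D, F, E, C]
After 9 (swap(2, 0)): [D, A, B, F, E, C]
After 10 (rotate_left(3, 5, k=2)): [D, A, B, C, F, E]

Answer: [D, A, B, C, F, E]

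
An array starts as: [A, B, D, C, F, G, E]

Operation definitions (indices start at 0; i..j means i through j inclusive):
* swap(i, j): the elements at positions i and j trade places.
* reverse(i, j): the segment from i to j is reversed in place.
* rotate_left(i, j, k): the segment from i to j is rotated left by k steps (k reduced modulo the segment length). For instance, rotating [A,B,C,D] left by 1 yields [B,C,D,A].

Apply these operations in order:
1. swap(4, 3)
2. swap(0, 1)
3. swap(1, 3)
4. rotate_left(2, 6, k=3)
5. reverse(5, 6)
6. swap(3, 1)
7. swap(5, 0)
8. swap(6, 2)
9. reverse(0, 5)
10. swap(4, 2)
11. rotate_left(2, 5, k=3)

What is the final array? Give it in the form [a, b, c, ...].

After 1 (swap(4, 3)): [A, B, D, F, C, G, E]
After 2 (swap(0, 1)): [B, A, D, F, C, G, E]
After 3 (swap(1, 3)): [B, F, D, A, C, G, E]
After 4 (rotate_left(2, 6, k=3)): [B, F, G, E, D, A, C]
After 5 (reverse(5, 6)): [B, F, G, E, D, C, A]
After 6 (swap(3, 1)): [B, E, G, F, D, C, A]
After 7 (swap(5, 0)): [C, E, G, F, D, B, A]
After 8 (swap(6, 2)): [C, E, A, F, D, B, G]
After 9 (reverse(0, 5)): [B, D, F, A, E, C, G]
After 10 (swap(4, 2)): [B, D, E, A, F, C, G]
After 11 (rotate_left(2, 5, k=3)): [B, D, C, E, A, F, G]

Answer: [B, D, C, E, A, F, G]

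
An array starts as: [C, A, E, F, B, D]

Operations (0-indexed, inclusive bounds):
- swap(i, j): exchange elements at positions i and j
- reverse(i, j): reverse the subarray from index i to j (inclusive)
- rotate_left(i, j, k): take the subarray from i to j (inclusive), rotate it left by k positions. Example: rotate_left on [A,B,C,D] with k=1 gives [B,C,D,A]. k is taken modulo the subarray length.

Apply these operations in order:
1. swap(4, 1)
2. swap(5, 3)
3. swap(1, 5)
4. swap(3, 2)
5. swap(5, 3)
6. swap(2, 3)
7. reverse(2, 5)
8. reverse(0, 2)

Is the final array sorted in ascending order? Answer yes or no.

Answer: no

Derivation:
After 1 (swap(4, 1)): [C, B, E, F, A, D]
After 2 (swap(5, 3)): [C, B, E, D, A, F]
After 3 (swap(1, 5)): [C, F, E, D, A, B]
After 4 (swap(3, 2)): [C, F, D, E, A, B]
After 5 (swap(5, 3)): [C, F, D, B, A, E]
After 6 (swap(2, 3)): [C, F, B, D, A, E]
After 7 (reverse(2, 5)): [C, F, E, A, D, B]
After 8 (reverse(0, 2)): [E, F, C, A, D, B]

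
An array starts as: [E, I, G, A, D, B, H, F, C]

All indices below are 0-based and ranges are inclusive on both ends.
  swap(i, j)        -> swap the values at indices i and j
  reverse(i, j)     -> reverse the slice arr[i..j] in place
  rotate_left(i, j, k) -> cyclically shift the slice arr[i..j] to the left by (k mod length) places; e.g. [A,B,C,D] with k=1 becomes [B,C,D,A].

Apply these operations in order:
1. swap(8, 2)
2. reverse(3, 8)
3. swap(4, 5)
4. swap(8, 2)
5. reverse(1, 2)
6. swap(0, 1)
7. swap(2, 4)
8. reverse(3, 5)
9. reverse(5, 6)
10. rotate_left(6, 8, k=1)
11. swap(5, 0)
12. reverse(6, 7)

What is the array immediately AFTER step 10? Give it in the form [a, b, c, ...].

Answer: [A, E, H, F, I, B, D, C, G]

Derivation:
After 1 (swap(8, 2)): [E, I, C, A, D, B, H, F, G]
After 2 (reverse(3, 8)): [E, I, C, G, F, H, B, D, A]
After 3 (swap(4, 5)): [E, I, C, G, H, F, B, D, A]
After 4 (swap(8, 2)): [E, I, A, G, H, F, B, D, C]
After 5 (reverse(1, 2)): [E, A, I, G, H, F, B, D, C]
After 6 (swap(0, 1)): [A, E, I, G, H, F, B, D, C]
After 7 (swap(2, 4)): [A, E, H, G, I, F, B, D, C]
After 8 (reverse(3, 5)): [A, E, H, F, I, G, B, D, C]
After 9 (reverse(5, 6)): [A, E, H, F, I, B, G, D, C]
After 10 (rotate_left(6, 8, k=1)): [A, E, H, F, I, B, D, C, G]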